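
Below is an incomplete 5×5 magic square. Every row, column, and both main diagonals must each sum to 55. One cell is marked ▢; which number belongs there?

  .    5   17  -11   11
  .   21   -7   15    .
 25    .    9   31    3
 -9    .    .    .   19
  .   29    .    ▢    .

23

Row 1 must total 55; the given cells sum to 22, so (1,1) = 33.
From row 3, 55 − (25 + 9 + 31 + 3) gives (3,2) = -13.
From column 2, 55 − (5 + 21 + (-13) + 29) gives (4,2) = 13.
The remaining cell in anti-diagonal is (5,1) = 55 − 48 = 7.
Column 1 must total 55; the given cells sum to 56, so (2,1) = -1.
Row 2 needs 55; the known cells sum to 28, so (2,5) = 27.
Column 5: 11 + 27 + 3 + 19 + ? = 55, so (5,5) = -5.
From main diagonal, 55 − (33 + 21 + 9 + (-5)) gives (4,4) = -3.
Row 4: -9 + 13 + (-3) + 19 + ? = 55, so (4,3) = 35.
The remaining cell in column 3 is (5,3) = 55 − 54 = 1.
Column 4: -11 + 15 + 31 + (-3) + ? = 55, so (5,4) = 23.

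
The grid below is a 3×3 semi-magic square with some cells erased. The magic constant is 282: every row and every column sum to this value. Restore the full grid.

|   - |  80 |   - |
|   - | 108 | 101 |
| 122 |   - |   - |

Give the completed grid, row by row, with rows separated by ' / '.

Row 2 needs 282; the known cells sum to 209, so (2,1) = 73.
The remaining cell in column 1 is (1,1) = 282 − 195 = 87.
Column 2: 80 + 108 + ? = 282, so (3,2) = 94.
Row 1 needs 282; the known cells sum to 167, so (1,3) = 115.
Row 3 must total 282; the given cells sum to 216, so (3,3) = 66.

87 80 115 / 73 108 101 / 122 94 66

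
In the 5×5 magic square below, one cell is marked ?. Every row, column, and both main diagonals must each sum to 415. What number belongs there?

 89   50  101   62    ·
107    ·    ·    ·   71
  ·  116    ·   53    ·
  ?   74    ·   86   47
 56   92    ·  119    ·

98

Using row 1: 89 + 50 + 101 + 62 + ? → (1,5) = 415 − 302 = 113.
The remaining cell in column 2 is (2,2) = 415 − 332 = 83.
Column 4: 62 + 53 + 86 + 119 + ? = 415, so (2,4) = 95.
From anti-diagonal, 415 − (113 + 95 + 74 + 56) gives (3,3) = 77.
Using row 2: 107 + 83 + 95 + 71 + ? → (2,3) = 415 − 356 = 59.
Main diagonal: 89 + 83 + 77 + 86 + ? = 415, so (5,5) = 80.
Row 5: 56 + 92 + 119 + 80 + ? = 415, so (5,3) = 68.
Column 3 needs 415; the known cells sum to 305, so (4,3) = 110.
Using column 5: 113 + 71 + 47 + 80 + ? → (3,5) = 415 − 311 = 104.
From row 3, 415 − (116 + 77 + 53 + 104) gives (3,1) = 65.
From row 4, 415 − (74 + 110 + 86 + 47) gives (4,1) = 98.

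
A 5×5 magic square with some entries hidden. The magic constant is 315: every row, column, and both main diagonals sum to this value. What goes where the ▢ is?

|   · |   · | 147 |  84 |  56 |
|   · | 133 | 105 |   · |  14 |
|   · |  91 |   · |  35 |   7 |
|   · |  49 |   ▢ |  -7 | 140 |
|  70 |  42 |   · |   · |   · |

From column 2, 315 − (133 + 91 + 49 + 42) gives (1,2) = 0.
Column 5: 56 + 14 + 7 + 140 + ? = 315, so (5,5) = 98.
Row 1: 0 + 147 + 84 + 56 + ? = 315, so (1,1) = 28.
The remaining cell in main diagonal is (3,3) = 315 − 252 = 63.
Anti-diagonal: 56 + 63 + 49 + 70 + ? = 315, so (2,4) = 77.
Row 2 must total 315; the given cells sum to 329, so (2,1) = -14.
From row 3, 315 − (91 + 63 + 35 + 7) gives (3,1) = 119.
Column 1 must total 315; the given cells sum to 203, so (4,1) = 112.
The remaining cell in column 4 is (5,4) = 315 − 189 = 126.
Row 4: 112 + 49 + (-7) + 140 + ? = 315, so (4,3) = 21.

21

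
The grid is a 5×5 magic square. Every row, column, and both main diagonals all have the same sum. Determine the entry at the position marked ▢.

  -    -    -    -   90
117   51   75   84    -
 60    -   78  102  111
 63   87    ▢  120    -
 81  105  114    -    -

96

Anti-diagonal is complete and sums to 420; that is the magic constant.
The remaining cell in row 2 is (2,5) = 420 − 327 = 93.
The remaining cell in row 3 is (3,2) = 420 − 351 = 69.
Column 1 must total 420; the given cells sum to 321, so (1,1) = 99.
The remaining cell in column 2 is (1,2) = 420 − 312 = 108.
From main diagonal, 420 − (99 + 51 + 78 + 120) gives (5,5) = 72.
From row 5, 420 − (81 + 105 + 114 + 72) gives (5,4) = 48.
Column 4 needs 420; the known cells sum to 354, so (1,4) = 66.
Using column 5: 90 + 93 + 111 + 72 + ? → (4,5) = 420 − 366 = 54.
Row 1 must total 420; the given cells sum to 363, so (1,3) = 57.
From row 4, 420 − (63 + 87 + 120 + 54) gives (4,3) = 96.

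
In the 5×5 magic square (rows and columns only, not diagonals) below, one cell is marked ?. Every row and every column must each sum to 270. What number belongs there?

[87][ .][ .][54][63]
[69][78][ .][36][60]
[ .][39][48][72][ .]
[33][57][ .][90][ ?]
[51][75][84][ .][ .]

From row 2, 270 − (69 + 78 + 36 + 60) gives (2,3) = 27.
Column 1 must total 270; the given cells sum to 240, so (3,1) = 30.
Column 2: 78 + 39 + 57 + 75 + ? = 270, so (1,2) = 21.
Column 4 needs 270; the known cells sum to 252, so (5,4) = 18.
Row 1 needs 270; the known cells sum to 225, so (1,3) = 45.
From row 3, 270 − (30 + 39 + 48 + 72) gives (3,5) = 81.
Using row 5: 51 + 75 + 84 + 18 + ? → (5,5) = 270 − 228 = 42.
The remaining cell in column 3 is (4,3) = 270 − 204 = 66.
Column 5 must total 270; the given cells sum to 246, so (4,5) = 24.

24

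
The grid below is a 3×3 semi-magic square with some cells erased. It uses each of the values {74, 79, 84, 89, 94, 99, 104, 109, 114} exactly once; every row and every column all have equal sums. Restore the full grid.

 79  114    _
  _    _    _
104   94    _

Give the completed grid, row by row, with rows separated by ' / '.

79 114 89 / 99 74 109 / 104 94 84

The 9 entries sum to 846, so each line sums to 846/3 = 282.
Row 1 must total 282; the given cells sum to 193, so (1,3) = 89.
Row 3 must total 282; the given cells sum to 198, so (3,3) = 84.
Column 1 must total 282; the given cells sum to 183, so (2,1) = 99.
Column 2 must total 282; the given cells sum to 208, so (2,2) = 74.
The remaining cell in column 3 is (2,3) = 282 − 173 = 109.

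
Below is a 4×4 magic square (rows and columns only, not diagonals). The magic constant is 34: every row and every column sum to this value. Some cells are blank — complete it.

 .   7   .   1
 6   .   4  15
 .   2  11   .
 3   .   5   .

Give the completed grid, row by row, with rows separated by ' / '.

Row 2 needs 34; the known cells sum to 25, so (2,2) = 9.
From column 2, 34 − (7 + 9 + 2) gives (4,2) = 16.
From column 3, 34 − (4 + 11 + 5) gives (1,3) = 14.
The remaining cell in row 1 is (1,1) = 34 − 22 = 12.
Using row 4: 3 + 16 + 5 + ? → (4,4) = 34 − 24 = 10.
Using column 1: 12 + 6 + 3 + ? → (3,1) = 34 − 21 = 13.
Column 4: 1 + 15 + 10 + ? = 34, so (3,4) = 8.

12 7 14 1 / 6 9 4 15 / 13 2 11 8 / 3 16 5 10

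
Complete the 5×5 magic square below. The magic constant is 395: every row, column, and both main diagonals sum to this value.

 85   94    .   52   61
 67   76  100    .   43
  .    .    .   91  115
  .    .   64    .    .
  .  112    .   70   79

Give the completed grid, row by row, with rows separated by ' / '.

85 94 103 52 61 / 67 76 100 109 43 / 49 58 82 91 115 / 106 55 64 73 97 / 88 112 46 70 79

From row 1, 395 − (85 + 94 + 52 + 61) gives (1,3) = 103.
Row 2 must total 395; the given cells sum to 286, so (2,4) = 109.
Column 4 needs 395; the known cells sum to 322, so (4,4) = 73.
Using column 5: 61 + 43 + 115 + 79 + ? → (4,5) = 395 − 298 = 97.
From main diagonal, 395 − (85 + 76 + 73 + 79) gives (3,3) = 82.
Column 3 must total 395; the given cells sum to 349, so (5,3) = 46.
From row 5, 395 − (112 + 46 + 70 + 79) gives (5,1) = 88.
Anti-diagonal needs 395; the known cells sum to 340, so (4,2) = 55.
Row 4 must total 395; the given cells sum to 289, so (4,1) = 106.
Column 1 needs 395; the known cells sum to 346, so (3,1) = 49.
From column 2, 395 − (94 + 76 + 55 + 112) gives (3,2) = 58.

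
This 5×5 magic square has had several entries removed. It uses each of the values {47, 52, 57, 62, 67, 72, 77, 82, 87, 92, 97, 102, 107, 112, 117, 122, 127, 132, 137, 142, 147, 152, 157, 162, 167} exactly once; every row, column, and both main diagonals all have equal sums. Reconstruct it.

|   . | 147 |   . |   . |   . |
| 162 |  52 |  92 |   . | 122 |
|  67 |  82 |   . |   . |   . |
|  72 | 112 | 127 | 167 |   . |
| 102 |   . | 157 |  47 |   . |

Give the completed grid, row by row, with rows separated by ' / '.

132 147 62 77 117 / 162 52 92 107 122 / 67 82 97 137 152 / 72 112 127 167 57 / 102 142 157 47 87

The 25 entries sum to 2675, so each line sums to 2675/5 = 535.
Using row 2: 162 + 52 + 92 + 122 + ? → (2,4) = 535 − 428 = 107.
From row 4, 535 − (72 + 112 + 127 + 167) gives (4,5) = 57.
Column 1 must total 535; the given cells sum to 403, so (1,1) = 132.
The remaining cell in column 2 is (5,2) = 535 − 393 = 142.
Using row 5: 102 + 142 + 157 + 47 + ? → (5,5) = 535 − 448 = 87.
Main diagonal: 132 + 52 + 167 + 87 + ? = 535, so (3,3) = 97.
The remaining cell in anti-diagonal is (1,5) = 535 − 418 = 117.
Using column 3: 92 + 97 + 127 + 157 + ? → (1,3) = 535 − 473 = 62.
Column 5 must total 535; the given cells sum to 383, so (3,5) = 152.
Row 1 needs 535; the known cells sum to 458, so (1,4) = 77.
From row 3, 535 − (67 + 82 + 97 + 152) gives (3,4) = 137.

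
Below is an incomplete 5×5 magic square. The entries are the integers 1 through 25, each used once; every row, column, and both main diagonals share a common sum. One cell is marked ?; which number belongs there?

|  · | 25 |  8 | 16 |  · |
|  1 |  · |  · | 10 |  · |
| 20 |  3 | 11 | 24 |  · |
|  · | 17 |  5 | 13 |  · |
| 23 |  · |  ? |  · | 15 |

19

The entries are 1 through 25, which sum to 325, so each line sums to 325/5 = 65.
From row 3, 65 − (20 + 3 + 11 + 24) gives (3,5) = 7.
Column 4: 16 + 10 + 24 + 13 + ? = 65, so (5,4) = 2.
Anti-diagonal: 10 + 11 + 17 + 23 + ? = 65, so (1,5) = 4.
Row 1 must total 65; the given cells sum to 53, so (1,1) = 12.
Using column 1: 12 + 1 + 20 + 23 + ? → (4,1) = 65 − 56 = 9.
The remaining cell in main diagonal is (2,2) = 65 − 51 = 14.
From row 4, 65 − (9 + 17 + 5 + 13) gives (4,5) = 21.
The remaining cell in column 2 is (5,2) = 65 − 59 = 6.
The remaining cell in column 5 is (2,5) = 65 − 47 = 18.
Row 2: 1 + 14 + 10 + 18 + ? = 65, so (2,3) = 22.
Row 5 must total 65; the given cells sum to 46, so (5,3) = 19.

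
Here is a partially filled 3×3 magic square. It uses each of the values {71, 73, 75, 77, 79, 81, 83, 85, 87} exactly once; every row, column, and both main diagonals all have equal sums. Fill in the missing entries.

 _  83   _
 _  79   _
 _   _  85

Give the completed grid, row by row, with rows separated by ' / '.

The 9 entries sum to 711, so each line sums to 711/3 = 237.
Column 2 needs 237; the known cells sum to 162, so (3,2) = 75.
Main diagonal: 79 + 85 + ? = 237, so (1,1) = 73.
The remaining cell in row 1 is (1,3) = 237 − 156 = 81.
Row 3 must total 237; the given cells sum to 160, so (3,1) = 77.
The remaining cell in column 1 is (2,1) = 237 − 150 = 87.
Column 3 must total 237; the given cells sum to 166, so (2,3) = 71.

73 83 81 / 87 79 71 / 77 75 85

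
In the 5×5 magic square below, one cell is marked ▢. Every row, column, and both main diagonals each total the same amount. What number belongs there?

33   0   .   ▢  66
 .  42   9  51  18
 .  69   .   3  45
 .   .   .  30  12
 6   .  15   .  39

Column 5 is complete and sums to 180; that is the magic constant.
Row 2: 42 + 9 + 51 + 18 + ? = 180, so (2,1) = 60.
The remaining cell in main diagonal is (3,3) = 180 − 144 = 36.
Anti-diagonal needs 180; the known cells sum to 159, so (4,2) = 21.
The remaining cell in row 3 is (3,1) = 180 − 153 = 27.
Using column 1: 33 + 60 + 27 + 6 + ? → (4,1) = 180 − 126 = 54.
Column 2 needs 180; the known cells sum to 132, so (5,2) = 48.
Row 4 must total 180; the given cells sum to 117, so (4,3) = 63.
Row 5 needs 180; the known cells sum to 108, so (5,4) = 72.
The remaining cell in column 3 is (1,3) = 180 − 123 = 57.
Column 4 must total 180; the given cells sum to 156, so (1,4) = 24.

24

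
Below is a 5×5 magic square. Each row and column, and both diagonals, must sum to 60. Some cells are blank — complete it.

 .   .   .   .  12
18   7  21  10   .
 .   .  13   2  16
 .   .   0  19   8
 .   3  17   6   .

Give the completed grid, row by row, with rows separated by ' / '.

From row 2, 60 − (18 + 7 + 21 + 10) gives (2,5) = 4.
Column 3 must total 60; the given cells sum to 51, so (1,3) = 9.
From column 4, 60 − (10 + 2 + 19 + 6) gives (1,4) = 23.
Column 5: 12 + 4 + 16 + 8 + ? = 60, so (5,5) = 20.
Main diagonal: 7 + 13 + 19 + 20 + ? = 60, so (1,1) = 1.
Row 1 needs 60; the known cells sum to 45, so (1,2) = 15.
Row 5 must total 60; the given cells sum to 46, so (5,1) = 14.
Using anti-diagonal: 12 + 10 + 13 + 14 + ? → (4,2) = 60 − 49 = 11.
From row 4, 60 − (11 + 0 + 19 + 8) gives (4,1) = 22.
Column 1 must total 60; the given cells sum to 55, so (3,1) = 5.
Using column 2: 15 + 7 + 11 + 3 + ? → (3,2) = 60 − 36 = 24.

1 15 9 23 12 / 18 7 21 10 4 / 5 24 13 2 16 / 22 11 0 19 8 / 14 3 17 6 20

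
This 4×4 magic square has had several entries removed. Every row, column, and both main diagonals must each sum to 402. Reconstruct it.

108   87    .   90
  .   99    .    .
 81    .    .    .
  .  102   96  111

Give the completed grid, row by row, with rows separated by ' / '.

108 87 117 90 / 120 99 105 78 / 81 114 84 123 / 93 102 96 111

Row 1 must total 402; the given cells sum to 285, so (1,3) = 117.
Using row 4: 102 + 96 + 111 + ? → (4,1) = 402 − 309 = 93.
Using column 1: 108 + 81 + 93 + ? → (2,1) = 402 − 282 = 120.
Column 2 must total 402; the given cells sum to 288, so (3,2) = 114.
The remaining cell in main diagonal is (3,3) = 402 − 318 = 84.
Anti-diagonal: 90 + 114 + 93 + ? = 402, so (2,3) = 105.
Row 2 needs 402; the known cells sum to 324, so (2,4) = 78.
Row 3 must total 402; the given cells sum to 279, so (3,4) = 123.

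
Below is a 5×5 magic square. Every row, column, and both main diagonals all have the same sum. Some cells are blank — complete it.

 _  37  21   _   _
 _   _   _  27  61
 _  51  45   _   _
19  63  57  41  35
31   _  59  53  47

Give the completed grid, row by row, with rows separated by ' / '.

43 37 21 65 49 / 55 39 33 27 61 / 67 51 45 29 23 / 19 63 57 41 35 / 31 25 59 53 47

Row 4 is already complete: 19 + 63 + 57 + 41 + 35 = 215, so that is the magic constant.
From row 5, 215 − (31 + 59 + 53 + 47) gives (5,2) = 25.
The remaining cell in column 2 is (2,2) = 215 − 176 = 39.
Column 3 must total 215; the given cells sum to 182, so (2,3) = 33.
From main diagonal, 215 − (39 + 45 + 41 + 47) gives (1,1) = 43.
From anti-diagonal, 215 − (27 + 45 + 63 + 31) gives (1,5) = 49.
Row 1 needs 215; the known cells sum to 150, so (1,4) = 65.
Row 2: 39 + 33 + 27 + 61 + ? = 215, so (2,1) = 55.
From column 1, 215 − (43 + 55 + 19 + 31) gives (3,1) = 67.
Column 4 must total 215; the given cells sum to 186, so (3,4) = 29.
Using column 5: 49 + 61 + 35 + 47 + ? → (3,5) = 215 − 192 = 23.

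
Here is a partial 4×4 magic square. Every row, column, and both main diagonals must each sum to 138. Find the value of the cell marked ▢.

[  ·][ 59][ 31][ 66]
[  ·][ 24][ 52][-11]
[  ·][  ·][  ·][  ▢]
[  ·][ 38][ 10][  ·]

The remaining cell in row 1 is (1,1) = 138 − 156 = -18.
Row 2: 24 + 52 + (-11) + ? = 138, so (2,1) = 73.
Column 2 needs 138; the known cells sum to 121, so (3,2) = 17.
From column 3, 138 − (31 + 52 + 10) gives (3,3) = 45.
Main diagonal must total 138; the given cells sum to 51, so (4,4) = 87.
Anti-diagonal must total 138; the given cells sum to 135, so (4,1) = 3.
From column 1, 138 − (-18 + 73 + 3) gives (3,1) = 80.
Column 4 must total 138; the given cells sum to 142, so (3,4) = -4.

-4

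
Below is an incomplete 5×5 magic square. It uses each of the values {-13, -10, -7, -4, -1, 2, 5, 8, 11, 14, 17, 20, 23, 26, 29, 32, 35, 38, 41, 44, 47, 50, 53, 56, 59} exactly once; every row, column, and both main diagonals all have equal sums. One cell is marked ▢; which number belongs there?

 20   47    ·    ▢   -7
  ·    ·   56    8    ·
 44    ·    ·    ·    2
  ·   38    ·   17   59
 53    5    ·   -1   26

41

The 25 entries sum to 575, so each line sums to 575/5 = 115.
The remaining cell in row 5 is (5,3) = 115 − 83 = 32.
Using column 5: -7 + 2 + 59 + 26 + ? → (2,5) = 115 − 80 = 35.
Using anti-diagonal: -7 + 8 + 38 + 53 + ? → (3,3) = 115 − 92 = 23.
Main diagonal: 20 + 23 + 17 + 26 + ? = 115, so (2,2) = 29.
Row 2 needs 115; the known cells sum to 128, so (2,1) = -13.
Column 1 needs 115; the known cells sum to 104, so (4,1) = 11.
Column 2 needs 115; the known cells sum to 119, so (3,2) = -4.
The remaining cell in row 3 is (3,4) = 115 − 65 = 50.
The remaining cell in row 4 is (4,3) = 115 − 125 = -10.
Using column 3: 56 + 23 + (-10) + 32 + ? → (1,3) = 115 − 101 = 14.
Column 4 needs 115; the known cells sum to 74, so (1,4) = 41.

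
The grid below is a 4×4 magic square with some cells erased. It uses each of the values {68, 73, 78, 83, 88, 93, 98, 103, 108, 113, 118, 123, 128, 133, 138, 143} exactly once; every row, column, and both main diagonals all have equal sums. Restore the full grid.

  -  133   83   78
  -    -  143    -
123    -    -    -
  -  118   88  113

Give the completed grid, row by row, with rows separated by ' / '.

128 133 83 78 / 68 73 143 138 / 123 98 108 93 / 103 118 88 113

The 16 entries sum to 1688, so each line sums to 1688/4 = 422.
Using row 1: 133 + 83 + 78 + ? → (1,1) = 422 − 294 = 128.
Row 4: 118 + 88 + 113 + ? = 422, so (4,1) = 103.
Column 1 must total 422; the given cells sum to 354, so (2,1) = 68.
The remaining cell in column 3 is (3,3) = 422 − 314 = 108.
Using main diagonal: 128 + 108 + 113 + ? → (2,2) = 422 − 349 = 73.
The remaining cell in anti-diagonal is (3,2) = 422 − 324 = 98.
Row 2 must total 422; the given cells sum to 284, so (2,4) = 138.
From row 3, 422 − (123 + 98 + 108) gives (3,4) = 93.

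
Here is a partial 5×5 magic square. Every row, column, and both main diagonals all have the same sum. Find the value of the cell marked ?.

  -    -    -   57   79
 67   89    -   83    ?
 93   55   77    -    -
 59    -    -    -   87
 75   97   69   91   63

95

Row 5 is complete and sums to 395; that is the magic constant.
Column 1 needs 395; the known cells sum to 294, so (1,1) = 101.
Main diagonal: 101 + 89 + 77 + 63 + ? = 395, so (4,4) = 65.
Anti-diagonal: 79 + 83 + 77 + 75 + ? = 395, so (4,2) = 81.
The remaining cell in row 4 is (4,3) = 395 − 292 = 103.
Using column 2: 89 + 55 + 81 + 97 + ? → (1,2) = 395 − 322 = 73.
From column 4, 395 − (57 + 83 + 65 + 91) gives (3,4) = 99.
Row 1: 101 + 73 + 57 + 79 + ? = 395, so (1,3) = 85.
Using row 3: 93 + 55 + 77 + 99 + ? → (3,5) = 395 − 324 = 71.
Column 3: 85 + 77 + 103 + 69 + ? = 395, so (2,3) = 61.
Using column 5: 79 + 71 + 87 + 63 + ? → (2,5) = 395 − 300 = 95.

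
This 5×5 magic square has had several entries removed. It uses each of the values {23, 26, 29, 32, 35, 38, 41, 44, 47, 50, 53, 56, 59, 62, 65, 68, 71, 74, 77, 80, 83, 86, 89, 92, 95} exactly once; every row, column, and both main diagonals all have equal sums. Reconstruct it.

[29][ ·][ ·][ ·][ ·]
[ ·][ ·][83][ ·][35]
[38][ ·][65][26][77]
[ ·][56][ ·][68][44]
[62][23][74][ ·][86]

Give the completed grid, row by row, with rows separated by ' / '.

29 80 41 92 53 / 71 47 83 59 35 / 38 89 65 26 77 / 95 56 32 68 44 / 62 23 74 50 86

The 25 entries sum to 1475, so each line sums to 1475/5 = 295.
Using row 3: 38 + 65 + 26 + 77 + ? → (3,2) = 295 − 206 = 89.
Using row 5: 62 + 23 + 74 + 86 + ? → (5,4) = 295 − 245 = 50.
Using column 5: 35 + 77 + 44 + 86 + ? → (1,5) = 295 − 242 = 53.
Main diagonal: 29 + 65 + 68 + 86 + ? = 295, so (2,2) = 47.
Using anti-diagonal: 53 + 65 + 56 + 62 + ? → (2,4) = 295 − 236 = 59.
Using row 2: 47 + 83 + 59 + 35 + ? → (2,1) = 295 − 224 = 71.
Using column 1: 29 + 71 + 38 + 62 + ? → (4,1) = 295 − 200 = 95.
Using column 2: 47 + 89 + 56 + 23 + ? → (1,2) = 295 − 215 = 80.
Column 4: 59 + 26 + 68 + 50 + ? = 295, so (1,4) = 92.
Row 1 must total 295; the given cells sum to 254, so (1,3) = 41.
From row 4, 295 − (95 + 56 + 68 + 44) gives (4,3) = 32.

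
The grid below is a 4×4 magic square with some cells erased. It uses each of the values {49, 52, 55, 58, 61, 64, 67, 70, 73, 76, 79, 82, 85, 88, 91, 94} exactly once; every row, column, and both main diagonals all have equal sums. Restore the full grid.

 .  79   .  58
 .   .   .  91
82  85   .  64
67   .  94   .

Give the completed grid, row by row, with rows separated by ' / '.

The 16 entries sum to 1144, so each line sums to 1144/4 = 286.
Using row 3: 82 + 85 + 64 + ? → (3,3) = 286 − 231 = 55.
Using column 4: 58 + 91 + 64 + ? → (4,4) = 286 − 213 = 73.
Using anti-diagonal: 58 + 85 + 67 + ? → (2,3) = 286 − 210 = 76.
The remaining cell in row 4 is (4,2) = 286 − 234 = 52.
The remaining cell in column 2 is (2,2) = 286 − 216 = 70.
The remaining cell in column 3 is (1,3) = 286 − 225 = 61.
Main diagonal must total 286; the given cells sum to 198, so (1,1) = 88.
Row 2: 70 + 76 + 91 + ? = 286, so (2,1) = 49.

88 79 61 58 / 49 70 76 91 / 82 85 55 64 / 67 52 94 73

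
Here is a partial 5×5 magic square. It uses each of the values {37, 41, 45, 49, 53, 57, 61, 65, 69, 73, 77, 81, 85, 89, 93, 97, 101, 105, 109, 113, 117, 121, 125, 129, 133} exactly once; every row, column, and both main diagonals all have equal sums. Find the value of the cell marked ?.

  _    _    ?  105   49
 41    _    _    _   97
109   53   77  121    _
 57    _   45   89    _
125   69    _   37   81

The 25 entries sum to 2125, so each line sums to 2125/5 = 425.
Row 3 needs 425; the known cells sum to 360, so (3,5) = 65.
The remaining cell in row 5 is (5,3) = 425 − 312 = 113.
From column 1, 425 − (41 + 109 + 57 + 125) gives (1,1) = 93.
From column 4, 425 − (105 + 121 + 89 + 37) gives (2,4) = 73.
Column 5 must total 425; the given cells sum to 292, so (4,5) = 133.
Main diagonal: 93 + 77 + 89 + 81 + ? = 425, so (2,2) = 85.
Anti-diagonal: 49 + 73 + 77 + 125 + ? = 425, so (4,2) = 101.
From row 2, 425 − (41 + 85 + 73 + 97) gives (2,3) = 129.
Using column 2: 85 + 53 + 101 + 69 + ? → (1,2) = 425 − 308 = 117.
Using column 3: 129 + 77 + 45 + 113 + ? → (1,3) = 425 − 364 = 61.

61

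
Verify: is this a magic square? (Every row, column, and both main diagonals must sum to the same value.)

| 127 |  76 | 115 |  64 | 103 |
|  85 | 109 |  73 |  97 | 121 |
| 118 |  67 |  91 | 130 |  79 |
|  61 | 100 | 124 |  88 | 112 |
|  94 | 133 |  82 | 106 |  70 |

Yes

Row 1: 127 + 76 + 115 + 64 + 103 = 485.
Row 2: 85 + 109 + 73 + 97 + 121 = 485.
Row 3: 118 + 67 + 91 + 130 + 79 = 485.
Row 4: 61 + 100 + 124 + 88 + 112 = 485.
Row 5: 94 + 133 + 82 + 106 + 70 = 485.
Column 1: 127 + 85 + 118 + 61 + 94 = 485.
Column 2: 76 + 109 + 67 + 100 + 133 = 485.
Column 3: 115 + 73 + 91 + 124 + 82 = 485.
Column 4: 64 + 97 + 130 + 88 + 106 = 485.
Column 5: 103 + 121 + 79 + 112 + 70 = 485.
Main diagonal: 127 + 109 + 91 + 88 + 70 = 485.
Anti-diagonal: 103 + 97 + 91 + 100 + 94 = 485.
All lines sum to 485.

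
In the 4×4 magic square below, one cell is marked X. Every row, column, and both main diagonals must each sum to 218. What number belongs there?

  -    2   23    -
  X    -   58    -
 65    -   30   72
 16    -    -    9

The remaining cell in row 3 is (3,2) = 218 − 167 = 51.
Column 3 must total 218; the given cells sum to 111, so (4,3) = 107.
Anti-diagonal: 58 + 51 + 16 + ? = 218, so (1,4) = 93.
From row 1, 218 − (2 + 23 + 93) gives (1,1) = 100.
Row 4 needs 218; the known cells sum to 132, so (4,2) = 86.
From column 1, 218 − (100 + 65 + 16) gives (2,1) = 37.

37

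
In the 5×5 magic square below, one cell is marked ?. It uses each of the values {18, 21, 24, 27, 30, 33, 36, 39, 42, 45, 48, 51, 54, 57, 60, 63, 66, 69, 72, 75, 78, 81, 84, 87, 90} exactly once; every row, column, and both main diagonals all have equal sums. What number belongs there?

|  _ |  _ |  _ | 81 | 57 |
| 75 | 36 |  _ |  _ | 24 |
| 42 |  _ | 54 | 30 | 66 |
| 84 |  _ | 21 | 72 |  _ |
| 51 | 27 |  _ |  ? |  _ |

39

The 25 entries sum to 1350, so each line sums to 1350/5 = 270.
Row 3: 42 + 54 + 30 + 66 + ? = 270, so (3,2) = 78.
Column 1: 75 + 42 + 84 + 51 + ? = 270, so (1,1) = 18.
Using main diagonal: 18 + 36 + 54 + 72 + ? → (5,5) = 270 − 180 = 90.
The remaining cell in column 5 is (4,5) = 270 − 237 = 33.
Using row 4: 84 + 21 + 72 + 33 + ? → (4,2) = 270 − 210 = 60.
Column 2: 36 + 78 + 60 + 27 + ? = 270, so (1,2) = 69.
Using anti-diagonal: 57 + 54 + 60 + 51 + ? → (2,4) = 270 − 222 = 48.
Row 1: 18 + 69 + 81 + 57 + ? = 270, so (1,3) = 45.
Row 2 needs 270; the known cells sum to 183, so (2,3) = 87.
Using column 3: 45 + 87 + 54 + 21 + ? → (5,3) = 270 − 207 = 63.
Column 4: 81 + 48 + 30 + 72 + ? = 270, so (5,4) = 39.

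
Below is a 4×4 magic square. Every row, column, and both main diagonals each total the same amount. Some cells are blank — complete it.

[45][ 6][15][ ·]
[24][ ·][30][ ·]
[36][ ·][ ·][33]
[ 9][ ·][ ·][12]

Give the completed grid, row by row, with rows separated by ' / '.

45 6 15 48 / 24 39 30 21 / 36 27 18 33 / 9 42 51 12

Column 1 is already complete: 45 + 24 + 36 + 9 = 114, so that is the magic constant.
Using row 1: 45 + 6 + 15 + ? → (1,4) = 114 − 66 = 48.
The remaining cell in column 4 is (2,4) = 114 − 93 = 21.
Using anti-diagonal: 48 + 30 + 9 + ? → (3,2) = 114 − 87 = 27.
Row 2: 24 + 30 + 21 + ? = 114, so (2,2) = 39.
Using row 3: 36 + 27 + 33 + ? → (3,3) = 114 − 96 = 18.
The remaining cell in column 2 is (4,2) = 114 − 72 = 42.
Column 3 must total 114; the given cells sum to 63, so (4,3) = 51.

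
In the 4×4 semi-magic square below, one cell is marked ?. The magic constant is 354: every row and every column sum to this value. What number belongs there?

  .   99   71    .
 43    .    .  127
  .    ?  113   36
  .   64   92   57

Row 4 must total 354; the given cells sum to 213, so (4,1) = 141.
Column 3 must total 354; the given cells sum to 276, so (2,3) = 78.
From column 4, 354 − (127 + 36 + 57) gives (1,4) = 134.
Row 1: 99 + 71 + 134 + ? = 354, so (1,1) = 50.
Using row 2: 43 + 78 + 127 + ? → (2,2) = 354 − 248 = 106.
Using column 1: 50 + 43 + 141 + ? → (3,1) = 354 − 234 = 120.
The remaining cell in column 2 is (3,2) = 354 − 269 = 85.

85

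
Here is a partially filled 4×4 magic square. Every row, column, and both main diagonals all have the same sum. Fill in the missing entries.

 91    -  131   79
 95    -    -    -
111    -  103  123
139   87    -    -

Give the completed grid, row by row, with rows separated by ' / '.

91 135 131 79 / 95 115 119 107 / 111 99 103 123 / 139 87 83 127

Column 1 is already complete: 91 + 95 + 111 + 139 = 436, so that is the magic constant.
The remaining cell in row 1 is (1,2) = 436 − 301 = 135.
The remaining cell in row 3 is (3,2) = 436 − 337 = 99.
From column 2, 436 − (135 + 99 + 87) gives (2,2) = 115.
Main diagonal: 91 + 115 + 103 + ? = 436, so (4,4) = 127.
Anti-diagonal: 79 + 99 + 139 + ? = 436, so (2,3) = 119.
Row 2 needs 436; the known cells sum to 329, so (2,4) = 107.
From row 4, 436 − (139 + 87 + 127) gives (4,3) = 83.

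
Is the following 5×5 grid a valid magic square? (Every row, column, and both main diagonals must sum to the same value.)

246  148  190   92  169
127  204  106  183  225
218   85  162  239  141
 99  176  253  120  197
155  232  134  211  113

Row 1: 246 + 148 + 190 + 92 + 169 = 845.
Row 2: 127 + 204 + 106 + 183 + 225 = 845.
Row 3: 218 + 85 + 162 + 239 + 141 = 845.
Row 4: 99 + 176 + 253 + 120 + 197 = 845.
Row 5: 155 + 232 + 134 + 211 + 113 = 845.
Column 1: 246 + 127 + 218 + 99 + 155 = 845.
Column 2: 148 + 204 + 85 + 176 + 232 = 845.
Column 3: 190 + 106 + 162 + 253 + 134 = 845.
Column 4: 92 + 183 + 239 + 120 + 211 = 845.
Column 5: 169 + 225 + 141 + 197 + 113 = 845.
Main diagonal: 246 + 204 + 162 + 120 + 113 = 845.
Anti-diagonal: 169 + 183 + 162 + 176 + 155 = 845.
All lines sum to 845.

Yes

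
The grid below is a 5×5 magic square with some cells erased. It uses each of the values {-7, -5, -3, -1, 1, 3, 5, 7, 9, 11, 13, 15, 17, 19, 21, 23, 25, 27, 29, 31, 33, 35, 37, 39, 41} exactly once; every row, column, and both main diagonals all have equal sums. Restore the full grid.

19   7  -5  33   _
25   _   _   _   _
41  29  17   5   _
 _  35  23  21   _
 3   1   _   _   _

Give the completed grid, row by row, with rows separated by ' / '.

19 7 -5 33 31 / 25 13 11 -1 37 / 41 29 17 5 -7 / -3 35 23 21 9 / 3 1 39 27 15

The 25 entries sum to 425, so each line sums to 425/5 = 85.
The remaining cell in row 1 is (1,5) = 85 − 54 = 31.
From row 3, 85 − (41 + 29 + 17 + 5) gives (3,5) = -7.
Column 1: 19 + 25 + 41 + 3 + ? = 85, so (4,1) = -3.
Column 2: 7 + 29 + 35 + 1 + ? = 85, so (2,2) = 13.
From main diagonal, 85 − (19 + 13 + 17 + 21) gives (5,5) = 15.
Anti-diagonal must total 85; the given cells sum to 86, so (2,4) = -1.
Using row 4: -3 + 35 + 23 + 21 + ? → (4,5) = 85 − 76 = 9.
The remaining cell in column 4 is (5,4) = 85 − 58 = 27.
The remaining cell in column 5 is (2,5) = 85 − 48 = 37.
Row 2 needs 85; the known cells sum to 74, so (2,3) = 11.
From row 5, 85 − (3 + 1 + 27 + 15) gives (5,3) = 39.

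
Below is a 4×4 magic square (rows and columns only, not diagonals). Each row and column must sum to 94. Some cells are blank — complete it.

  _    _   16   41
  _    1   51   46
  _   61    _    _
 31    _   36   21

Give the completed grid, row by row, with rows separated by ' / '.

The remaining cell in row 2 is (2,1) = 94 − 98 = -4.
The remaining cell in row 4 is (4,2) = 94 − 88 = 6.
Column 2: 1 + 61 + 6 + ? = 94, so (1,2) = 26.
From column 3, 94 − (16 + 51 + 36) gives (3,3) = -9.
Using column 4: 41 + 46 + 21 + ? → (3,4) = 94 − 108 = -14.
From row 1, 94 − (26 + 16 + 41) gives (1,1) = 11.
Row 3 must total 94; the given cells sum to 38, so (3,1) = 56.

11 26 16 41 / -4 1 51 46 / 56 61 -9 -14 / 31 6 36 21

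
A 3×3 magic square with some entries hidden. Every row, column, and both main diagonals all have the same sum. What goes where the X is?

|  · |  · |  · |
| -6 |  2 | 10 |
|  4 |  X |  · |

Row 2 is complete and sums to 6; that is the magic constant.
Column 1 must total 6; the given cells sum to -2, so (1,1) = 8.
Main diagonal must total 6; the given cells sum to 10, so (3,3) = -4.
Anti-diagonal: 2 + 4 + ? = 6, so (1,3) = 0.
Row 1: 8 + 0 + ? = 6, so (1,2) = -2.
Row 3 must total 6; the given cells sum to 0, so (3,2) = 6.

6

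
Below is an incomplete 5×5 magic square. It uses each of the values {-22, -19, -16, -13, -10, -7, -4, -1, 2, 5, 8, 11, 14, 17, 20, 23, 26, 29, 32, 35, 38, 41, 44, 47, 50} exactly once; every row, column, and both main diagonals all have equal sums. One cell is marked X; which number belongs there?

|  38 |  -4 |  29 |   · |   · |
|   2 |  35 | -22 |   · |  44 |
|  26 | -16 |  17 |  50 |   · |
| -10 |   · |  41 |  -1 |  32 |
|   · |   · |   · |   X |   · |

The 25 entries sum to 350, so each line sums to 350/5 = 70.
Row 2: 2 + 35 + (-22) + 44 + ? = 70, so (2,4) = 11.
Row 3 must total 70; the given cells sum to 77, so (3,5) = -7.
Row 4: -10 + 41 + (-1) + 32 + ? = 70, so (4,2) = 8.
From column 1, 70 − (38 + 2 + 26 + (-10)) gives (5,1) = 14.
The remaining cell in column 2 is (5,2) = 70 − 23 = 47.
Column 3 needs 70; the known cells sum to 65, so (5,3) = 5.
Main diagonal must total 70; the given cells sum to 89, so (5,5) = -19.
From anti-diagonal, 70 − (11 + 17 + 8 + 14) gives (1,5) = 20.
The remaining cell in row 1 is (1,4) = 70 − 83 = -13.
Row 5: 14 + 47 + 5 + (-19) + ? = 70, so (5,4) = 23.

23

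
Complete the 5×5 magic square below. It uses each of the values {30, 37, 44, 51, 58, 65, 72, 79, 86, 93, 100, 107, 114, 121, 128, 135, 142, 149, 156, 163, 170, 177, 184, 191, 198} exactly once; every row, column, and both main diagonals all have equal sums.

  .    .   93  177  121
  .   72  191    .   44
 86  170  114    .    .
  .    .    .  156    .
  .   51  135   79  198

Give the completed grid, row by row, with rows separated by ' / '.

The 25 entries sum to 2850, so each line sums to 2850/5 = 570.
Row 5 must total 570; the given cells sum to 463, so (5,1) = 107.
Column 3 needs 570; the known cells sum to 533, so (4,3) = 37.
From main diagonal, 570 − (72 + 114 + 156 + 198) gives (1,1) = 30.
Row 1 needs 570; the known cells sum to 421, so (1,2) = 149.
Column 2 must total 570; the given cells sum to 442, so (4,2) = 128.
Anti-diagonal: 121 + 114 + 128 + 107 + ? = 570, so (2,4) = 100.
From row 2, 570 − (72 + 191 + 100 + 44) gives (2,1) = 163.
Column 1: 30 + 163 + 86 + 107 + ? = 570, so (4,1) = 184.
Column 4: 177 + 100 + 156 + 79 + ? = 570, so (3,4) = 58.
Row 3: 86 + 170 + 114 + 58 + ? = 570, so (3,5) = 142.
Row 4 must total 570; the given cells sum to 505, so (4,5) = 65.

30 149 93 177 121 / 163 72 191 100 44 / 86 170 114 58 142 / 184 128 37 156 65 / 107 51 135 79 198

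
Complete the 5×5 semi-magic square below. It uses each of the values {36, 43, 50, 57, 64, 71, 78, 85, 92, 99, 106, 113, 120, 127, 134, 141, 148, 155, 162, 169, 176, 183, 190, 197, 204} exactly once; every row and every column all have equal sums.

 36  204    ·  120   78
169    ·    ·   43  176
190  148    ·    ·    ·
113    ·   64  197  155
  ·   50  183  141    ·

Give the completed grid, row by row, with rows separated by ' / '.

36 204 162 120 78 / 169 127 85 43 176 / 190 148 106 99 57 / 113 71 64 197 155 / 92 50 183 141 134

The 25 entries sum to 3000, so each line sums to 3000/5 = 600.
Row 1 needs 600; the known cells sum to 438, so (1,3) = 162.
Row 4 must total 600; the given cells sum to 529, so (4,2) = 71.
Column 1 must total 600; the given cells sum to 508, so (5,1) = 92.
Column 2: 204 + 148 + 71 + 50 + ? = 600, so (2,2) = 127.
Column 4 needs 600; the known cells sum to 501, so (3,4) = 99.
Using row 2: 169 + 127 + 43 + 176 + ? → (2,3) = 600 − 515 = 85.
From row 5, 600 − (92 + 50 + 183 + 141) gives (5,5) = 134.
Using column 3: 162 + 85 + 64 + 183 + ? → (3,3) = 600 − 494 = 106.
Column 5 must total 600; the given cells sum to 543, so (3,5) = 57.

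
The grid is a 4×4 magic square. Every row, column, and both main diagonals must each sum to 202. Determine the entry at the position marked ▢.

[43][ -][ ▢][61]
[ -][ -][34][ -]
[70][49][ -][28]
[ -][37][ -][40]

From row 3, 202 − (70 + 49 + 28) gives (3,3) = 55.
Column 4 must total 202; the given cells sum to 129, so (2,4) = 73.
Main diagonal: 43 + 55 + 40 + ? = 202, so (2,2) = 64.
Anti-diagonal: 61 + 34 + 49 + ? = 202, so (4,1) = 58.
Row 2 needs 202; the known cells sum to 171, so (2,1) = 31.
The remaining cell in row 4 is (4,3) = 202 − 135 = 67.
Column 2 needs 202; the known cells sum to 150, so (1,2) = 52.
Column 3 must total 202; the given cells sum to 156, so (1,3) = 46.

46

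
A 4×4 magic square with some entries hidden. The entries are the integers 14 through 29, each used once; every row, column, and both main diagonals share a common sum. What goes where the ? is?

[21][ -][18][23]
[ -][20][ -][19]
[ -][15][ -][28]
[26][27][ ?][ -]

17

The entries are 14 through 29, which sum to 344, so each line sums to 344/4 = 86.
Row 1 needs 86; the known cells sum to 62, so (1,2) = 24.
Column 4 needs 86; the known cells sum to 70, so (4,4) = 16.
From main diagonal, 86 − (21 + 20 + 16) gives (3,3) = 29.
The remaining cell in anti-diagonal is (2,3) = 86 − 64 = 22.
Row 2 must total 86; the given cells sum to 61, so (2,1) = 25.
Row 3 needs 86; the known cells sum to 72, so (3,1) = 14.
Row 4 must total 86; the given cells sum to 69, so (4,3) = 17.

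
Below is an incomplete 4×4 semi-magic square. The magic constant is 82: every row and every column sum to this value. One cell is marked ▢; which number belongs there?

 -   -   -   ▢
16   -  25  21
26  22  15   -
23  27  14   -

24

Row 2 must total 82; the given cells sum to 62, so (2,2) = 20.
Row 3 needs 82; the known cells sum to 63, so (3,4) = 19.
Using row 4: 23 + 27 + 14 + ? → (4,4) = 82 − 64 = 18.
Column 1: 16 + 26 + 23 + ? = 82, so (1,1) = 17.
Column 2 must total 82; the given cells sum to 69, so (1,2) = 13.
The remaining cell in column 3 is (1,3) = 82 − 54 = 28.
Using column 4: 21 + 19 + 18 + ? → (1,4) = 82 − 58 = 24.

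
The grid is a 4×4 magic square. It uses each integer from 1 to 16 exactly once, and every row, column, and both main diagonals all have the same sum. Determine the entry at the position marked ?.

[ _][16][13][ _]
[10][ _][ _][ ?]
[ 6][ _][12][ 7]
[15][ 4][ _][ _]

The entries are 1 through 16, which sum to 136, so each line sums to 136/4 = 34.
Row 3 must total 34; the given cells sum to 25, so (3,2) = 9.
Using column 1: 10 + 6 + 15 + ? → (1,1) = 34 − 31 = 3.
Using column 2: 16 + 9 + 4 + ? → (2,2) = 34 − 29 = 5.
Main diagonal must total 34; the given cells sum to 20, so (4,4) = 14.
Row 1: 3 + 16 + 13 + ? = 34, so (1,4) = 2.
Row 4 must total 34; the given cells sum to 33, so (4,3) = 1.
The remaining cell in column 3 is (2,3) = 34 − 26 = 8.
From column 4, 34 − (2 + 7 + 14) gives (2,4) = 11.

11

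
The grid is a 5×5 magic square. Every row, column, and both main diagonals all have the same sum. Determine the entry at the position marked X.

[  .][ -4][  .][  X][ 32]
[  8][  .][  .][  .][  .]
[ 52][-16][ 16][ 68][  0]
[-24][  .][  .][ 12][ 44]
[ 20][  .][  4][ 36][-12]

Row 3 is complete and sums to 120; that is the magic constant.
Row 5: 20 + 4 + 36 + (-12) + ? = 120, so (5,2) = 72.
Column 1: 8 + 52 + (-24) + 20 + ? = 120, so (1,1) = 64.
Column 5 must total 120; the given cells sum to 64, so (2,5) = 56.
Main diagonal must total 120; the given cells sum to 80, so (2,2) = 40.
From column 2, 120 − (-4 + 40 + (-16) + 72) gives (4,2) = 28.
From anti-diagonal, 120 − (32 + 16 + 28 + 20) gives (2,4) = 24.
Using row 2: 8 + 40 + 24 + 56 + ? → (2,3) = 120 − 128 = -8.
Using row 4: -24 + 28 + 12 + 44 + ? → (4,3) = 120 − 60 = 60.
The remaining cell in column 3 is (1,3) = 120 − 72 = 48.
Column 4 needs 120; the known cells sum to 140, so (1,4) = -20.

-20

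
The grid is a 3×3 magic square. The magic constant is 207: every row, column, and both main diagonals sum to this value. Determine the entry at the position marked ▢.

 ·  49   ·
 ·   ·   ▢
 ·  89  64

59

Row 3: 89 + 64 + ? = 207, so (3,1) = 54.
The remaining cell in column 2 is (2,2) = 207 − 138 = 69.
Using main diagonal: 69 + 64 + ? → (1,1) = 207 − 133 = 74.
Using anti-diagonal: 69 + 54 + ? → (1,3) = 207 − 123 = 84.
The remaining cell in column 1 is (2,1) = 207 − 128 = 79.
Column 3 must total 207; the given cells sum to 148, so (2,3) = 59.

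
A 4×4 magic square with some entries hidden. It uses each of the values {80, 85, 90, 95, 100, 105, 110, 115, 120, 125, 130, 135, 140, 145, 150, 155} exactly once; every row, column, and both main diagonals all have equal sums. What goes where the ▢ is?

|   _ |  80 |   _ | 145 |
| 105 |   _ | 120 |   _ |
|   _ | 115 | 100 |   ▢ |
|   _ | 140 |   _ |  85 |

130

The 16 entries sum to 1880, so each line sums to 1880/4 = 470.
Using column 2: 80 + 115 + 140 + ? → (2,2) = 470 − 335 = 135.
The remaining cell in main diagonal is (1,1) = 470 − 320 = 150.
Using anti-diagonal: 145 + 120 + 115 + ? → (4,1) = 470 − 380 = 90.
Row 1 needs 470; the known cells sum to 375, so (1,3) = 95.
The remaining cell in row 2 is (2,4) = 470 − 360 = 110.
Row 4: 90 + 140 + 85 + ? = 470, so (4,3) = 155.
From column 1, 470 − (150 + 105 + 90) gives (3,1) = 125.
Using column 4: 145 + 110 + 85 + ? → (3,4) = 470 − 340 = 130.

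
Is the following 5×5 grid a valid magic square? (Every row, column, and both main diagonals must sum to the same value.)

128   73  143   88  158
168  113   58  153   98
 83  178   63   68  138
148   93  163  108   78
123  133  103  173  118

No — row 4 sums to 590 but row 5 sums to 650.

Row 1: 128 + 73 + 143 + 88 + 158 = 590.
Row 2: 168 + 113 + 58 + 153 + 98 = 590.
Row 3: 83 + 178 + 63 + 68 + 138 = 530.
Row 4: 148 + 93 + 163 + 108 + 78 = 590.
Row 5: 123 + 133 + 103 + 173 + 118 = 650.
Column 1: 128 + 168 + 83 + 148 + 123 = 650.
Column 2: 73 + 113 + 178 + 93 + 133 = 590.
Column 3: 143 + 58 + 63 + 163 + 103 = 530.
Column 4: 88 + 153 + 68 + 108 + 173 = 590.
Column 5: 158 + 98 + 138 + 78 + 118 = 590.
Main diagonal: 128 + 113 + 63 + 108 + 118 = 530.
Anti-diagonal: 158 + 153 + 63 + 93 + 123 = 590.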